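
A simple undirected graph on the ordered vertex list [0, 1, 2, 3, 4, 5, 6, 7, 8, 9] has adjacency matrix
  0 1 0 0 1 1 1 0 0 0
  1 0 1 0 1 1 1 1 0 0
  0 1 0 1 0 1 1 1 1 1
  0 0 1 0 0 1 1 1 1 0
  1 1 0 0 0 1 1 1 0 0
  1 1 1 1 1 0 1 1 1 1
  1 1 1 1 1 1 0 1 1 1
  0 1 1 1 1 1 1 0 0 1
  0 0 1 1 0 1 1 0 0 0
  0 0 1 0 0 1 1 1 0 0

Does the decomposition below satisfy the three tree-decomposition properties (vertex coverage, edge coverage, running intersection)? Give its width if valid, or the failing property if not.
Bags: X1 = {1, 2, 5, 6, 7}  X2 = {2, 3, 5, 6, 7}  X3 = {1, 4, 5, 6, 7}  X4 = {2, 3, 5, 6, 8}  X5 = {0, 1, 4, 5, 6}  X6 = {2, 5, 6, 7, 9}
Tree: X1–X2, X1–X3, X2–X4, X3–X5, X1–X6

Checking the three conditions: (i) the bags cover all of {0, 1, 2, 3, 4, 5, 6, 7, 8, 9}; (ii) for each edge, some bag contains both endpoints; (iii) the bags containing any fixed vertex form a subtree. All hold, so the decomposition is valid with width 5 − 1 = 4.

Yes; width 4.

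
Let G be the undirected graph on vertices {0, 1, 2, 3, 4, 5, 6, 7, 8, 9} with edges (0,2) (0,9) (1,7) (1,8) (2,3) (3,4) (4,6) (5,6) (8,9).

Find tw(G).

A width-1 tree decomposition is:
Bags: B1 = {1, 7}  B2 = {1, 8}  B3 = {8, 9}  B4 = {0, 9}  B5 = {0, 2}  B6 = {2, 3}  B7 = {3, 4}  B8 = {4, 6}  B9 = {5, 6}
Tree: B1–B2, B2–B3, B3–B4, B4–B5, B5–B6, B6–B7, B7–B8, B8–B9
Every bag has size at most 2, so the width is 2 − 1 = 1 and tw(G) ≤ 1. Any graph with an edge has treewidth ≥ 1, and G has the edge 7–1. The upper and lower bounds meet at 1, so that is the treewidth.

1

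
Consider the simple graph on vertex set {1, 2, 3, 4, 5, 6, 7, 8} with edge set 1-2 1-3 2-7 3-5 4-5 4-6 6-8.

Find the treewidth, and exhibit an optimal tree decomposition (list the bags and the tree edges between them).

Treewidth 1.
One such decomposition:
Bags: B1 = {6, 8}  B2 = {4, 6}  B3 = {4, 5}  B4 = {3, 5}  B5 = {1, 3}  B6 = {1, 2}  B7 = {2, 7}
Tree: B1–B2, B2–B3, B3–B4, B4–B5, B5–B6, B6–B7

Each bag holds 2 vertices, so the decomposition has width 1, which upper-bounds the treewidth. G has an edge, so its treewidth is at least 1. Therefore the treewidth is 1.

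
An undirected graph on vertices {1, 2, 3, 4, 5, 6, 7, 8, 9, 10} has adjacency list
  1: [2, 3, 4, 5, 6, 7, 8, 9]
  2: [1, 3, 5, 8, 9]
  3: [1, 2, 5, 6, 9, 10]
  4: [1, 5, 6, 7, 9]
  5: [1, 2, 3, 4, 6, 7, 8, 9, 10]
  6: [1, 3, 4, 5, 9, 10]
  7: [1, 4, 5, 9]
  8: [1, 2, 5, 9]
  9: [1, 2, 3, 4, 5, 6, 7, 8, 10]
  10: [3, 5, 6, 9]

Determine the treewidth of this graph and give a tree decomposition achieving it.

Every bag has size at most 5, so the width is 5 − 1 = 4 and tw(G) ≤ 4. Conversely, {1, 2, 5, 8, 9} is a clique of size 5, and the vertices of any clique must share a bag in every tree decomposition; so some bag has ≥ 5 vertices and tw(G) ≥ 4. Hence tw(G) = 4 exactly.

Treewidth 4.
One such decomposition:
Bags: B1 = {1, 3, 5, 6, 9}  B2 = {3, 5, 6, 9, 10}  B3 = {1, 2, 3, 5, 9}  B4 = {1, 4, 5, 6, 9}  B5 = {1, 4, 5, 7, 9}  B6 = {1, 2, 5, 8, 9}
Tree: B1–B2, B1–B3, B1–B4, B4–B5, B3–B6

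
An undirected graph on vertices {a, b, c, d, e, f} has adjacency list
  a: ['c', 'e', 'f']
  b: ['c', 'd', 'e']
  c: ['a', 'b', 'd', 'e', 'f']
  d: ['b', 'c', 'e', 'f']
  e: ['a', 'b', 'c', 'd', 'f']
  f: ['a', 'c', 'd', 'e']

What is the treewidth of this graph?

A width-3 tree decomposition is:
Bags: B1 = {c, d, e, f}  B2 = {a, c, e, f}  B3 = {b, c, d, e}
Tree: B1–B2, B1–B3
The largest bag has 4 vertices, giving width 3; this decomposition certifies tw(G) ≤ 3. On the other hand G contains the 4-clique {c, d, e, f}. A clique must lie in a single bag of any decomposition, so no decomposition can have width below 3. The upper and lower bounds meet at 3, so that is the treewidth.

3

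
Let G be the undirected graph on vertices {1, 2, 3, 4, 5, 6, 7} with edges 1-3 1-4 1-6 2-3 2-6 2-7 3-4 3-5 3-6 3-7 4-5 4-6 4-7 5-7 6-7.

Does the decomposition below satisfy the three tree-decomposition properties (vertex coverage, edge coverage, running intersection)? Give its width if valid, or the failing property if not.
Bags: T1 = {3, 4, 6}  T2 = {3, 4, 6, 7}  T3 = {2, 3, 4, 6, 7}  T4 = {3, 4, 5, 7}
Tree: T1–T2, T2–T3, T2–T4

A tree decomposition must satisfy three properties: every vertex lies in some bag; for every edge, both endpoints lie together in some bag; and for every vertex, the bags containing it form a connected subtree. Here vertex 1 appears in no bag, so the decomposition is invalid.

No — vertex 1 appears in no bag.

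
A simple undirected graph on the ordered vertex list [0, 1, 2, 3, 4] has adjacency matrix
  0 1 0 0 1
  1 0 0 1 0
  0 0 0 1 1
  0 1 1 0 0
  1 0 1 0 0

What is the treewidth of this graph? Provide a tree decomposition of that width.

Every bag has size at most 3, so the width is 3 − 1 = 2 and tw(G) ≤ 2. The edges 2–4–0–1–3–2 form a cycle, so G is not a tree and its treewidth is at least 2. Hence tw(G) = 2 exactly.

Treewidth 2.
Bags: B1 = {0, 2, 4}  B2 = {0, 1, 2}  B3 = {1, 2, 3}
Tree: B1–B2, B2–B3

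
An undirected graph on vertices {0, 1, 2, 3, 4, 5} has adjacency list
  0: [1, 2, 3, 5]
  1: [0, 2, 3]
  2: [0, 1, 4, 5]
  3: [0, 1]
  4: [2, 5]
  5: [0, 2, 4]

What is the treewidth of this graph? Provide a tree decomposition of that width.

Each bag holds 3 vertices, so the decomposition has width 2, which upper-bounds the treewidth. Conversely, {0, 1, 2} is a clique of size 3, and the vertices of any clique must share a bag in every tree decomposition; so some bag has ≥ 3 vertices and tw(G) ≥ 2. The upper and lower bounds meet at 2, so that is the treewidth.

Treewidth 2.
One such decomposition:
Bags: B1 = {0, 1, 2}  B2 = {0, 1, 3}  B3 = {0, 2, 5}  B4 = {2, 4, 5}
Tree: B1–B2, B1–B3, B3–B4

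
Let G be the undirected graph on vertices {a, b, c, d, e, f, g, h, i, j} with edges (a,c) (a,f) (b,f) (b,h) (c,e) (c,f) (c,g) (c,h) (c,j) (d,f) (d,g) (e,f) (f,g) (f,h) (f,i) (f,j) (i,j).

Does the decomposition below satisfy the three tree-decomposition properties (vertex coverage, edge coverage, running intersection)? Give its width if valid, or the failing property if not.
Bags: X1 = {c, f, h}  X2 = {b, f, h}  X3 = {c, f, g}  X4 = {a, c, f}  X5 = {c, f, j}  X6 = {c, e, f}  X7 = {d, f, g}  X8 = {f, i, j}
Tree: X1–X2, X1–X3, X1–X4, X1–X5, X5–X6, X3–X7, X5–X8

Yes; width 2.

Every vertex of G appears in some bag (union = {a, b, c, d, e, f, g, h, i, j}); every edge is covered by a bag; and for each vertex v the set of bags containing v is connected in the bag tree. The decomposition is therefore valid. The largest bag has 3 vertices, so the width is 2.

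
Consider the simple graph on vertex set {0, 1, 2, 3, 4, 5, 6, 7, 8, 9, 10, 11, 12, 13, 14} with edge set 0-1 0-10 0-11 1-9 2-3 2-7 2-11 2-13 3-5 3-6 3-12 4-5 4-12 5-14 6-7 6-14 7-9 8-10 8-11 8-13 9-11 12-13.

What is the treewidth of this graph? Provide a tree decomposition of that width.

Treewidth 3.
One optimal decomposition is:
Bags: B1 = {0, 1, 8, 10}  B2 = {0, 1, 8, 11}  B3 = {1, 8, 9, 11}  B4 = {8, 9, 11, 13}  B5 = {2, 9, 11, 13}  B6 = {2, 7, 9, 13}  B7 = {2, 7, 12, 13}  B8 = {2, 3, 7, 12}  B9 = {3, 6, 7, 12}  B10 = {3, 4, 6, 12}  B11 = {3, 4, 5, 6}  B12 = {4, 5, 6, 14}
Tree: B1–B2, B2–B3, B3–B4, B4–B5, B5–B6, B6–B7, B7–B8, B8–B9, B9–B10, B10–B11, B11–B12

Every bag has size at most 4, so the width is 4 − 1 = 3 and tw(G) ≤ 3. For the lower bound: the 4 vertex sets {0,1,10}, {8}, {11}, {2,7,9,13} are disjoint, each induces a connected subgraph, and every pair is joined by at least one edge of G. Contracting each set to a single vertex therefore yields K_{4} as a minor, and since treewidth is minor-monotone, tw(G) ≥ tw(K_{4}) = 3. Combining the bounds, tw(G) = 3.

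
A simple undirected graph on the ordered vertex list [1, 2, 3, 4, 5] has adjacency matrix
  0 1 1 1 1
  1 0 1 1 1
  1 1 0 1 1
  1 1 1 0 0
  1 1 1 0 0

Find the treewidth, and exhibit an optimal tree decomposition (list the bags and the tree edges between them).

Treewidth 3.
One optimal decomposition is:
Bags: B1 = {1, 2, 3, 5}  B2 = {1, 2, 3, 4}
Tree: B1–B2

Every bag has size at most 4, so the width is 4 − 1 = 3 and tw(G) ≤ 3. For the lower bound, the 4 vertices {1, 2, 3, 4} are pairwise adjacent, and any tree decomposition puts a clique entirely inside one bag — forcing width ≥ 3. Hence tw(G) = 3 exactly.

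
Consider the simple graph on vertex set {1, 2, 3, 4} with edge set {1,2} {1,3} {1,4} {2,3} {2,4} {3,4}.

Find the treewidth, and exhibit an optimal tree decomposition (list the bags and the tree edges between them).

With just one bag of size 4, the width is 4 − 1 = 3, so tw(G) ≤ 3. Conversely, {1, 2, 3, 4} is a clique of size 4, and the vertices of any clique must share a bag in every tree decomposition; so some bag has ≥ 4 vertices and tw(G) ≥ 3. Hence tw(G) = 3 exactly.

Treewidth 3.
One optimal decomposition is:
Bags: B1 = {1, 2, 3, 4}
Tree: (single bag)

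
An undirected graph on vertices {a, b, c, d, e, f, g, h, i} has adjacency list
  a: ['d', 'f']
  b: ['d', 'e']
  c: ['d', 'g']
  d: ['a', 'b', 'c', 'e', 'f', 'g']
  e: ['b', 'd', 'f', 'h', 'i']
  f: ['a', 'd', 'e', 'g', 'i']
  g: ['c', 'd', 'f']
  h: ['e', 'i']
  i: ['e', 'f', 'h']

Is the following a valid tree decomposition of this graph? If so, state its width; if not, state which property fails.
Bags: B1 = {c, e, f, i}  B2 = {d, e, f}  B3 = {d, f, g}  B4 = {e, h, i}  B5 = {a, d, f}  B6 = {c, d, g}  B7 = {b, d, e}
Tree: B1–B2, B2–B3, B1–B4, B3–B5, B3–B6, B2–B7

A tree decomposition must satisfy three properties: every vertex lies in some bag; for every edge, both endpoints lie together in some bag; and for every vertex, the bags containing it form a connected subtree. Here bags containing vertex c are not connected in the tree, so the decomposition is invalid.

No — bags containing vertex c are not connected in the tree.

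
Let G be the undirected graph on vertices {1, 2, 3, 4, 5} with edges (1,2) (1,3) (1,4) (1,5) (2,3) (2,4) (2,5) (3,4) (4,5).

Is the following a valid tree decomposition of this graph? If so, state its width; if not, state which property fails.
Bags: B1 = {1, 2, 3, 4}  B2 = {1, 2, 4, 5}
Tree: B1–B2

Yes; width 3.

Checking the three conditions: (i) the bags cover all of {1, 2, 3, 4, 5}; (ii) for each edge, some bag contains both endpoints; (iii) the bags containing any fixed vertex form a subtree. All hold, so the decomposition is valid with width 4 − 1 = 3.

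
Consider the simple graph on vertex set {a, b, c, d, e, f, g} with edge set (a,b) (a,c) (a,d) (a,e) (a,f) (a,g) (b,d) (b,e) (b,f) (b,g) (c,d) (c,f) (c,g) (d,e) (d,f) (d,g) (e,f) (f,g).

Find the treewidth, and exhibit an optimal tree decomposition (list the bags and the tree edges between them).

Treewidth 4.
One such decomposition:
Bags: B1 = {a, b, d, f, g}  B2 = {a, b, d, e, f}  B3 = {a, c, d, f, g}
Tree: B1–B2, B1–B3

The largest bag has 5 vertices, giving width 4; this decomposition certifies tw(G) ≤ 4. Conversely, {a, c, d, f, g} is a clique of size 5, and the vertices of any clique must share a bag in every tree decomposition; so some bag has ≥ 5 vertices and tw(G) ≥ 4. Combining the bounds, tw(G) = 4.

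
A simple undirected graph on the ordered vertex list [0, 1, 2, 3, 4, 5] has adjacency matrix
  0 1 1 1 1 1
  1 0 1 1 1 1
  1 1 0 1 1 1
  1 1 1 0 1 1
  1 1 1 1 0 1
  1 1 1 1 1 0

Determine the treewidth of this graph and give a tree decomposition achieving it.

With just one bag of size 6, the width is 6 − 1 = 5, so tw(G) ≤ 5. Conversely, {0, 1, 2, 3, 4, 5} is a clique of size 6, and the vertices of any clique must share a bag in every tree decomposition; so some bag has ≥ 6 vertices and tw(G) ≥ 5. Therefore the treewidth is 5.

Treewidth 5.
One such decomposition:
Bags: B1 = {0, 1, 2, 3, 4, 5}
Tree: (single bag)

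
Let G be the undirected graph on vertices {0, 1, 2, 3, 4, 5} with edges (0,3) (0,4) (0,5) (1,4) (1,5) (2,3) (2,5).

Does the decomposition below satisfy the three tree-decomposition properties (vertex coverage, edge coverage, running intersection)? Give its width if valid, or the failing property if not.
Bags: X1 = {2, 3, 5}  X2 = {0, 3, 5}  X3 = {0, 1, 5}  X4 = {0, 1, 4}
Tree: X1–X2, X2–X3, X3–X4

Yes; width 2.

Vertex coverage: the bags together contain {0, 1, 2, 3, 4, 5}, the full vertex set. Edge coverage: each edge of G has both endpoints in at least one bag. Running intersection: for every vertex, the bags containing it form a connected subtree. All three properties hold, so this is a valid tree decomposition of width max|bag| − 1 = 2, and hence tw(G) ≤ 2.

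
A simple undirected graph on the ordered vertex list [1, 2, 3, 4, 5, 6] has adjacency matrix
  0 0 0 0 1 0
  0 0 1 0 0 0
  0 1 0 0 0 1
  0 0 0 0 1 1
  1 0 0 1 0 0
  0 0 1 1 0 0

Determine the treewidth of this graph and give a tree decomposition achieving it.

Treewidth 1.
One optimal decomposition is:
Bags: B1 = {1, 5}  B2 = {4, 5}  B3 = {4, 6}  B4 = {3, 6}  B5 = {2, 3}
Tree: B1–B2, B2–B3, B3–B4, B4–B5

Each bag holds 2 vertices, so the decomposition has width 1, which upper-bounds the treewidth. Since G has at least one edge (e.g. 1–5), it is not an edgeless graph, so tw(G) ≥ 1. Hence tw(G) = 1 exactly.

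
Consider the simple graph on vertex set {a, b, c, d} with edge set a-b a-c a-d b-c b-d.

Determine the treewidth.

2

A width-2 tree decomposition is:
Bags: B1 = {a, b, d}  B2 = {a, b, c}
Tree: B1–B2
Each bag holds 3 vertices, so the decomposition has width 2, which upper-bounds the treewidth. On the other hand G contains the 3-clique {a, b, d}. A clique must lie in a single bag of any decomposition, so no decomposition can have width below 2. Therefore the treewidth is 2.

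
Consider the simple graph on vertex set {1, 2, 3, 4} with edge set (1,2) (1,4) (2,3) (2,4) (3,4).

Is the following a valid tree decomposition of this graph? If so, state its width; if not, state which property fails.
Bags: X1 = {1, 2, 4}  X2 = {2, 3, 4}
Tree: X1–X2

Every vertex of G appears in some bag (union = {1, 2, 3, 4}); every edge is covered by a bag; and for each vertex v the set of bags containing v is connected in the bag tree. The decomposition is therefore valid. The largest bag has 3 vertices, so the width is 2.

Yes; width 2.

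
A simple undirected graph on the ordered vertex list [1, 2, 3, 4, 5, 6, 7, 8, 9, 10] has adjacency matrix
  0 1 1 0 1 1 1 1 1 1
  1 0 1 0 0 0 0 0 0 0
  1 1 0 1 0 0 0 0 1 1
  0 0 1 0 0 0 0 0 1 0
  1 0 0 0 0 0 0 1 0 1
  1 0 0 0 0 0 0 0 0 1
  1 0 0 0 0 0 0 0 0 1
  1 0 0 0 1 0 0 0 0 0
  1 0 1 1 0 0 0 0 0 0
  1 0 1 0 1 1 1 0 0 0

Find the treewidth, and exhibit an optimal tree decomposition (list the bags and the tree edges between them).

Treewidth 2.
One such decomposition:
Bags: B1 = {1, 3, 10}  B2 = {1, 2, 3}  B3 = {1, 5, 10}  B4 = {1, 3, 9}  B5 = {1, 6, 10}  B6 = {1, 7, 10}  B7 = {1, 5, 8}  B8 = {3, 4, 9}
Tree: B1–B2, B1–B3, B1–B4, B3–B5, B3–B6, B3–B7, B4–B8

Each bag holds 3 vertices, so the decomposition has width 2, which upper-bounds the treewidth. For the lower bound, the 3 vertices {1, 5, 8} are pairwise adjacent, and any tree decomposition puts a clique entirely inside one bag — forcing width ≥ 2. Therefore the treewidth is 2.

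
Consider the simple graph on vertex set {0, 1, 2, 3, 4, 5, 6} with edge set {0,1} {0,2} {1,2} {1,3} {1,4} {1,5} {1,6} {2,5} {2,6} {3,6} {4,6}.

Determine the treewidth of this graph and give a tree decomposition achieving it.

Treewidth 2.
One optimal decomposition is:
Bags: B1 = {1, 4, 6}  B2 = {1, 2, 6}  B3 = {1, 2, 5}  B4 = {0, 1, 2}  B5 = {1, 3, 6}
Tree: B1–B2, B2–B3, B2–B4, B2–B5

Each bag holds 3 vertices, so the decomposition has width 2, which upper-bounds the treewidth. Conversely, {0, 1, 2} is a clique of size 3, and the vertices of any clique must share a bag in every tree decomposition; so some bag has ≥ 3 vertices and tw(G) ≥ 2. Hence tw(G) = 2 exactly.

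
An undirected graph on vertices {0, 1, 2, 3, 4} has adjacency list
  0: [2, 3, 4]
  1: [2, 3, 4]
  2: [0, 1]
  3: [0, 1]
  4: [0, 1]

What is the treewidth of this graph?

A width-2 tree decomposition is:
Bags: B1 = {0, 1, 2}  B2 = {0, 1, 4}  B3 = {0, 1, 3}
Tree: B1–B2, B2–B3
Every bag has size at most 3, so the width is 3 − 1 = 2 and tw(G) ≤ 2. The edges 0–2–1–4–0 form a cycle, so G is not a tree and its treewidth is at least 2. Combining the bounds, tw(G) = 2.

2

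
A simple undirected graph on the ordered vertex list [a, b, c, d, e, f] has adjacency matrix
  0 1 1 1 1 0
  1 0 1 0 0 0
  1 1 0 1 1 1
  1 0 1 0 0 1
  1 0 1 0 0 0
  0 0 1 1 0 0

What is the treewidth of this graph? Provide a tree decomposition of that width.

Treewidth 2.
One such decomposition:
Bags: B1 = {a, c, d}  B2 = {a, b, c}  B3 = {c, d, f}  B4 = {a, c, e}
Tree: B1–B2, B1–B3, B1–B4

Each bag holds 3 vertices, so the decomposition has width 2, which upper-bounds the treewidth. Conversely, {a, c, d} is a clique of size 3, and the vertices of any clique must share a bag in every tree decomposition; so some bag has ≥ 3 vertices and tw(G) ≥ 2. Therefore the treewidth is 2.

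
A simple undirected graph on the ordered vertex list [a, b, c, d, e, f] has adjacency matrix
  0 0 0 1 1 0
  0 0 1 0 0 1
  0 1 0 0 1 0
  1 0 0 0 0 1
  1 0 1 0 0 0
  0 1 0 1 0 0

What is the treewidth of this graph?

2

A width-2 tree decomposition is:
Bags: B1 = {b, c, e}  B2 = {a, b, e}  B3 = {a, b, d}  B4 = {b, d, f}
Tree: B1–B2, B2–B3, B3–B4
The largest bag has 3 vertices, giving width 2; this decomposition certifies tw(G) ≤ 2. Since b–c–e–a–d–f–b is a cycle in G, G is not acyclic. Forests are exactly the graphs of treewidth ≤ 1, so tw(G) ≥ 2. Combining the bounds, tw(G) = 2.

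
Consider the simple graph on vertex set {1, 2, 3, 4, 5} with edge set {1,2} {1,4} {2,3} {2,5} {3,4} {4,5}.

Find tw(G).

2

A width-2 tree decomposition is:
Bags: B1 = {1, 2, 4}  B2 = {2, 4, 5}  B3 = {2, 3, 4}
Tree: B1–B2, B2–B3
Every bag has size at most 3, so the width is 3 − 1 = 2 and tw(G) ≤ 2. Since 1–4–5–2–1 is a cycle in G, G is not acyclic. Forests are exactly the graphs of treewidth ≤ 1, so tw(G) ≥ 2. Combining the bounds, tw(G) = 2.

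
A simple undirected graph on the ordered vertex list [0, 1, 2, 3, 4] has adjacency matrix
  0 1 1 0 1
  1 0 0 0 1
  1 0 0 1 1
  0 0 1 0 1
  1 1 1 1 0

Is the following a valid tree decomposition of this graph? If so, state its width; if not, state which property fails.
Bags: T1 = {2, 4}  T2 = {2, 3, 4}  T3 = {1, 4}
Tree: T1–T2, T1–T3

A tree decomposition must satisfy three properties: every vertex lies in some bag; for every edge, both endpoints lie together in some bag; and for every vertex, the bags containing it form a connected subtree. Here vertex 0 appears in no bag, so the decomposition is invalid.

No — vertex 0 appears in no bag.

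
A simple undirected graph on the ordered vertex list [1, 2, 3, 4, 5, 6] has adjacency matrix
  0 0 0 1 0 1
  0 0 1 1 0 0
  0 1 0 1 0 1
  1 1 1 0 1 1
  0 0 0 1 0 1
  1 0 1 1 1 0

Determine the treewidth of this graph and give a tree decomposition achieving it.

The largest bag has 3 vertices, giving width 2; this decomposition certifies tw(G) ≤ 2. Conversely, {2, 3, 4} is a clique of size 3, and the vertices of any clique must share a bag in every tree decomposition; so some bag has ≥ 3 vertices and tw(G) ≥ 2. Combining the bounds, tw(G) = 2.

Treewidth 2.
One optimal decomposition is:
Bags: B1 = {1, 4, 6}  B2 = {4, 5, 6}  B3 = {3, 4, 6}  B4 = {2, 3, 4}
Tree: B1–B2, B2–B3, B3–B4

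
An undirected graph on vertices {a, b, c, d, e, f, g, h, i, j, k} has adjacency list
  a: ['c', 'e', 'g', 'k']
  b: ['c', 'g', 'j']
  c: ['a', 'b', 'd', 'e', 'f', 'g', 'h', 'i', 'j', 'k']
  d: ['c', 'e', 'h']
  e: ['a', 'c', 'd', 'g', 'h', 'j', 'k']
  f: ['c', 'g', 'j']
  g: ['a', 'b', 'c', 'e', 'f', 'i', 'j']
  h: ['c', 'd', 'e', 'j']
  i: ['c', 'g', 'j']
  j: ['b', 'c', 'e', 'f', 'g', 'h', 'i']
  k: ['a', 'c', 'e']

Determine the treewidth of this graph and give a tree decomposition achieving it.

Every bag has size at most 4, so the width is 4 − 1 = 3 and tw(G) ≤ 3. For the lower bound, the 4 vertices {c, d, e, h} are pairwise adjacent, and any tree decomposition puts a clique entirely inside one bag — forcing width ≥ 3. The upper and lower bounds meet at 3, so that is the treewidth.

Treewidth 3.
One optimal decomposition is:
Bags: B1 = {c, e, h, j}  B2 = {c, e, g, j}  B3 = {a, c, e, g}  B4 = {c, f, g, j}  B5 = {b, c, g, j}  B6 = {c, d, e, h}  B7 = {a, c, e, k}  B8 = {c, g, i, j}
Tree: B1–B2, B2–B3, B2–B4, B2–B5, B1–B6, B3–B7, B5–B8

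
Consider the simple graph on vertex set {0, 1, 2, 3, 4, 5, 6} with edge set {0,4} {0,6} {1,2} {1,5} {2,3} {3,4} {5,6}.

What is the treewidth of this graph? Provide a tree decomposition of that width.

Treewidth 2.
Bags: B1 = {1, 5, 6}  B2 = {1, 2, 6}  B3 = {2, 3, 6}  B4 = {3, 4, 6}  B5 = {0, 4, 6}
Tree: B1–B2, B2–B3, B3–B4, B4–B5

Each bag holds 3 vertices, so the decomposition has width 2, which upper-bounds the treewidth. For the lower bound, G contains the cycle 6–5–1–2–3–4–0–6, so G is not a forest; only forests have treewidth ≤ 1, hence tw(G) ≥ 2. Combining the bounds, tw(G) = 2.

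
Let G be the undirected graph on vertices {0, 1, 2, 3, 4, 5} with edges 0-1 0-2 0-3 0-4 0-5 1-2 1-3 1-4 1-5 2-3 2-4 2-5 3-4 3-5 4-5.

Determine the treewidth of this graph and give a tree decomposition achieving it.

Treewidth 5.
One optimal decomposition is:
Bags: B1 = {0, 1, 2, 3, 4, 5}
Tree: (single bag)

A single bag containing all 6 vertices is trivially a valid decomposition of width 5. Conversely, {0, 1, 2, 3, 4, 5} is a clique of size 6, and the vertices of any clique must share a bag in every tree decomposition; so some bag has ≥ 6 vertices and tw(G) ≥ 5. The upper and lower bounds meet at 5, so that is the treewidth.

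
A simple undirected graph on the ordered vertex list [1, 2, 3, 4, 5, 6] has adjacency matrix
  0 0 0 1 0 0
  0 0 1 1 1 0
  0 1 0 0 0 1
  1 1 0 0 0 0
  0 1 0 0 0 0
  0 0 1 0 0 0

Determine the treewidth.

1

A width-1 tree decomposition is:
Bags: B1 = {2, 4}  B2 = {2, 3}  B3 = {2, 5}  B4 = {1, 4}  B5 = {3, 6}
Tree: B1–B2, B1–B3, B1–B4, B2–B5
The largest bag has 2 vertices, giving width 1; this decomposition certifies tw(G) ≤ 1. Since G has at least one edge (e.g. 2–4), it is not an edgeless graph, so tw(G) ≥ 1. The upper and lower bounds meet at 1, so that is the treewidth.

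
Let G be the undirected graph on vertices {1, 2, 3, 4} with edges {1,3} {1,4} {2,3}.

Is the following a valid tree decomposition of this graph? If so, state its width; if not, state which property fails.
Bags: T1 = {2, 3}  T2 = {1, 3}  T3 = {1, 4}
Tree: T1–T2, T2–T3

Vertex coverage: the bags together contain {1, 2, 3, 4}, the full vertex set. Edge coverage: each edge of G has both endpoints in at least one bag. Running intersection: for every vertex, the bags containing it form a connected subtree. All three properties hold, so this is a valid tree decomposition of width max|bag| − 1 = 1, and hence tw(G) ≤ 1.

Yes; width 1.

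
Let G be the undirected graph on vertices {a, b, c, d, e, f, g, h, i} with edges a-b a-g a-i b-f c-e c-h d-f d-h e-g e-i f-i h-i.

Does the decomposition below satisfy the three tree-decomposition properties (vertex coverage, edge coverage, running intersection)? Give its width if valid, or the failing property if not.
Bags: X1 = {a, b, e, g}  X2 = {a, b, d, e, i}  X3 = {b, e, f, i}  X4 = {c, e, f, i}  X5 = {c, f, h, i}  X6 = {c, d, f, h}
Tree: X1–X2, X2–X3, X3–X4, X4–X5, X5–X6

No — bags containing vertex d are not connected in the tree.

A tree decomposition must satisfy three properties: every vertex lies in some bag; for every edge, both endpoints lie together in some bag; and for every vertex, the bags containing it form a connected subtree. Here bags containing vertex d are not connected in the tree, so the decomposition is invalid.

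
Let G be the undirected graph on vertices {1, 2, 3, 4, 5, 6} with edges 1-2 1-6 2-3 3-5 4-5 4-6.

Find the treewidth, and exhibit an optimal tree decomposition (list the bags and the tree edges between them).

Treewidth 2.
One optimal decomposition is:
Bags: B1 = {4, 5, 6}  B2 = {3, 5, 6}  B3 = {2, 3, 6}  B4 = {1, 2, 6}
Tree: B1–B2, B2–B3, B3–B4

Every bag has size at most 3, so the width is 3 − 1 = 2 and tw(G) ≤ 2. Since 6–4–5–3–2–1–6 is a cycle in G, G is not acyclic. Forests are exactly the graphs of treewidth ≤ 1, so tw(G) ≥ 2. Hence tw(G) = 2 exactly.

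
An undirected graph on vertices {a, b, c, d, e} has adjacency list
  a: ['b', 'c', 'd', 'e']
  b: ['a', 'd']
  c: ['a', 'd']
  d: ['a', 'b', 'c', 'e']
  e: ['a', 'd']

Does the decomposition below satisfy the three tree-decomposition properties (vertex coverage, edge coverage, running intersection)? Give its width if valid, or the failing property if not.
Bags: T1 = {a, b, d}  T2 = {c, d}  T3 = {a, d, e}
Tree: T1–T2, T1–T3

No — edge (a,c) lies in no bag.

A tree decomposition must satisfy three properties: every vertex lies in some bag; for every edge, both endpoints lie together in some bag; and for every vertex, the bags containing it form a connected subtree. Here edge (a,c) lies in no bag, so the decomposition is invalid.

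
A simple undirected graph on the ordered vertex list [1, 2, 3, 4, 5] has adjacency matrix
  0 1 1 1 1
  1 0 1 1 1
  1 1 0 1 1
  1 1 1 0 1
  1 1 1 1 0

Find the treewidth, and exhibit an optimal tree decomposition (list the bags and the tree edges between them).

A single bag containing all 5 vertices is trivially a valid decomposition of width 4. Conversely, {1, 2, 3, 4, 5} is a clique of size 5, and the vertices of any clique must share a bag in every tree decomposition; so some bag has ≥ 5 vertices and tw(G) ≥ 4. The upper and lower bounds meet at 4, so that is the treewidth.

Treewidth 4.
Bags: B1 = {1, 2, 3, 4, 5}
Tree: (single bag)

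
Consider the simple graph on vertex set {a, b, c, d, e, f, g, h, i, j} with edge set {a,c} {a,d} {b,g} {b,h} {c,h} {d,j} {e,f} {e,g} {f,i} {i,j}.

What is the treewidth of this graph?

2

A width-2 tree decomposition is:
Bags: B1 = {d, i, j}  B2 = {a, d, i}  B3 = {a, c, i}  B4 = {c, h, i}  B5 = {b, h, i}  B6 = {b, g, i}  B7 = {e, g, i}  B8 = {e, f, i}
Tree: B1–B2, B2–B3, B3–B4, B4–B5, B5–B6, B6–B7, B7–B8
Every bag has size at most 3, so the width is 3 − 1 = 2 and tw(G) ≤ 2. Since i–j–d–a–c–h–b–g–e–f–i is a cycle in G, G is not acyclic. Forests are exactly the graphs of treewidth ≤ 1, so tw(G) ≥ 2. The upper and lower bounds meet at 2, so that is the treewidth.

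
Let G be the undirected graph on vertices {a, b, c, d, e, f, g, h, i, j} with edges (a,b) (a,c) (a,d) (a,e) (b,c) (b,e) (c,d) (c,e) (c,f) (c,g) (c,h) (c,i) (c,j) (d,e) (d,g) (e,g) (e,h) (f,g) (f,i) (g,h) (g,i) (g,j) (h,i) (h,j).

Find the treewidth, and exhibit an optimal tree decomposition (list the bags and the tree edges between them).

Each bag holds 4 vertices, so the decomposition has width 3, which upper-bounds the treewidth. On the other hand G contains the 4-clique {c, d, e, g}. A clique must lie in a single bag of any decomposition, so no decomposition can have width below 3. Therefore the treewidth is 3.

Treewidth 3.
One optimal decomposition is:
Bags: B1 = {a, c, d, e}  B2 = {c, d, e, g}  B3 = {c, e, g, h}  B4 = {c, g, h, i}  B5 = {c, f, g, i}  B6 = {a, b, c, e}  B7 = {c, g, h, j}
Tree: B1–B2, B2–B3, B3–B4, B4–B5, B1–B6, B3–B7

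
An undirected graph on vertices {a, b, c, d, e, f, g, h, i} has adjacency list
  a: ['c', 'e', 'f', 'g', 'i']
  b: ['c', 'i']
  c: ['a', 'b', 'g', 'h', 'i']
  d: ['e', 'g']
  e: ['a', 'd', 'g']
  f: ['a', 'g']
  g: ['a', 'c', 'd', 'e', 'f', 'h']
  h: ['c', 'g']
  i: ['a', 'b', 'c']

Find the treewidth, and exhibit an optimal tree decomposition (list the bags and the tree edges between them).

The largest bag has 3 vertices, giving width 2; this decomposition certifies tw(G) ≤ 2. For the lower bound, the 3 vertices {d, e, g} are pairwise adjacent, and any tree decomposition puts a clique entirely inside one bag — forcing width ≥ 2. Combining the bounds, tw(G) = 2.

Treewidth 2.
One such decomposition:
Bags: B1 = {a, c, i}  B2 = {a, c, g}  B3 = {a, f, g}  B4 = {c, g, h}  B5 = {a, e, g}  B6 = {b, c, i}  B7 = {d, e, g}
Tree: B1–B2, B2–B3, B2–B4, B2–B5, B1–B6, B5–B7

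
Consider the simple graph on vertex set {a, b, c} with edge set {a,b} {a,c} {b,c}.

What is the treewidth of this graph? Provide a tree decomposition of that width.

With just one bag of size 3, the width is 3 − 1 = 2, so tw(G) ≤ 2. On the other hand G contains the 3-clique {a, b, c}. A clique must lie in a single bag of any decomposition, so no decomposition can have width below 2. Hence tw(G) = 2 exactly.

Treewidth 2.
One optimal decomposition is:
Bags: B1 = {a, b, c}
Tree: (single bag)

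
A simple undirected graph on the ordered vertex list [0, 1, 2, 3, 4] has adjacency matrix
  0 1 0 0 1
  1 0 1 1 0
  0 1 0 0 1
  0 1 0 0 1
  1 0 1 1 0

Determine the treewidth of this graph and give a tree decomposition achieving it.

Treewidth 2.
One such decomposition:
Bags: B1 = {0, 1, 4}  B2 = {1, 2, 4}  B3 = {1, 3, 4}
Tree: B1–B2, B2–B3

The largest bag has 3 vertices, giving width 2; this decomposition certifies tw(G) ≤ 2. Since 0–4–2–1–0 is a cycle in G, G is not acyclic. Forests are exactly the graphs of treewidth ≤ 1, so tw(G) ≥ 2. Hence tw(G) = 2 exactly.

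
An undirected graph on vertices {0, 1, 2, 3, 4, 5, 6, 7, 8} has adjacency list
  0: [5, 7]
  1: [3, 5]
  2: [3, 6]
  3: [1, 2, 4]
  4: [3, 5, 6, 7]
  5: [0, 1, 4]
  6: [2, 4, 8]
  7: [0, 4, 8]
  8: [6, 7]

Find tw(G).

A width-3 tree decomposition is:
Bags: B1 = {2, 6, 7, 8}  B2 = {2, 4, 6, 7}  B3 = {2, 3, 4, 7}  B4 = {0, 3, 4, 7}  B5 = {0, 3, 4, 5}  B6 = {0, 1, 3, 5}
Tree: B1–B2, B2–B3, B3–B4, B4–B5, B5–B6
The largest bag has 4 vertices, giving width 3; this decomposition certifies tw(G) ≤ 3. For the lower bound: the 4 vertex sets {2,6,8}, {7}, {4}, {0,1,3,5} are disjoint, each induces a connected subgraph, and every pair is joined by at least one edge of G. Contracting each set to a single vertex therefore yields K_{4} as a minor, and since treewidth is minor-monotone, tw(G) ≥ tw(K_{4}) = 3. Combining the bounds, tw(G) = 3.

3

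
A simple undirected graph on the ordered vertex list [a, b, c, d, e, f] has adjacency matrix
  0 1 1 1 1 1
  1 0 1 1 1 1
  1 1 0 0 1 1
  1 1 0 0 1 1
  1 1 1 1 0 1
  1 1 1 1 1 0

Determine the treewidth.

4

A width-4 tree decomposition is:
Bags: B1 = {a, b, d, e, f}  B2 = {a, b, c, e, f}
Tree: B1–B2
The largest bag has 5 vertices, giving width 4; this decomposition certifies tw(G) ≤ 4. For the lower bound, the 5 vertices {a, b, d, e, f} are pairwise adjacent, and any tree decomposition puts a clique entirely inside one bag — forcing width ≥ 4. Therefore the treewidth is 4.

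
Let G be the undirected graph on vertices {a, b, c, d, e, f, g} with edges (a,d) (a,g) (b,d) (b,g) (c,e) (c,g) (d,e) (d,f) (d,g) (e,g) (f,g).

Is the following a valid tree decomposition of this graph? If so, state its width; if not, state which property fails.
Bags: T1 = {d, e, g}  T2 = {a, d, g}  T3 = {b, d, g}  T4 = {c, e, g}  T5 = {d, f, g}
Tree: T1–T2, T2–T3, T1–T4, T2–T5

Yes; width 2.

Vertex coverage: the bags together contain {a, b, c, d, e, f, g}, the full vertex set. Edge coverage: each edge of G has both endpoints in at least one bag. Running intersection: for every vertex, the bags containing it form a connected subtree. All three properties hold, so this is a valid tree decomposition of width max|bag| − 1 = 2, and hence tw(G) ≤ 2.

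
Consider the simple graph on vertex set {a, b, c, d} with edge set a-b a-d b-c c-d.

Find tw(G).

2

A width-2 tree decomposition is:
Bags: B1 = {b, c, d}  B2 = {a, b, d}
Tree: B1–B2
Every bag has size at most 3, so the width is 3 − 1 = 2 and tw(G) ≤ 2. The edges b–c–d–a–b form a cycle, so G is not a tree and its treewidth is at least 2. Therefore the treewidth is 2.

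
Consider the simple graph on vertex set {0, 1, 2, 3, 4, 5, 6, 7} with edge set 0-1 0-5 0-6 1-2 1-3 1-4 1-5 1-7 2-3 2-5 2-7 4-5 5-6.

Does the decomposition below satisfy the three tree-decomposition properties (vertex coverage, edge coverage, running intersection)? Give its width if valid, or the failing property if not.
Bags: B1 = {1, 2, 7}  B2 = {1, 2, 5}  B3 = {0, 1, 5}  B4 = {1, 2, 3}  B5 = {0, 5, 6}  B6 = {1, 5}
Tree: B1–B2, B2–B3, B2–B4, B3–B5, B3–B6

A tree decomposition must satisfy three properties: every vertex lies in some bag; for every edge, both endpoints lie together in some bag; and for every vertex, the bags containing it form a connected subtree. Here vertex 4 appears in no bag, so the decomposition is invalid.

No — vertex 4 appears in no bag.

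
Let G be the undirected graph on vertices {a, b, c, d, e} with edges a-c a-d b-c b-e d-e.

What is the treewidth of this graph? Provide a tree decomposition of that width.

Treewidth 2.
One such decomposition:
Bags: B1 = {a, d, e}  B2 = {a, c, e}  B3 = {b, c, e}
Tree: B1–B2, B2–B3

Each bag holds 3 vertices, so the decomposition has width 2, which upper-bounds the treewidth. For the lower bound, G contains the cycle e–d–a–c–b–e, so G is not a forest; only forests have treewidth ≤ 1, hence tw(G) ≥ 2. Hence tw(G) = 2 exactly.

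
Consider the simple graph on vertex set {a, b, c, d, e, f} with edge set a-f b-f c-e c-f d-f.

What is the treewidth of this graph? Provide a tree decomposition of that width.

Every bag has size at most 2, so the width is 2 − 1 = 1 and tw(G) ≤ 1. Any graph with an edge has treewidth ≥ 1, and G has the edge f–b. Hence tw(G) = 1 exactly.

Treewidth 1.
Bags: B1 = {b, f}  B2 = {c, f}  B3 = {c, e}  B4 = {a, f}  B5 = {d, f}
Tree: B1–B2, B2–B3, B1–B4, B4–B5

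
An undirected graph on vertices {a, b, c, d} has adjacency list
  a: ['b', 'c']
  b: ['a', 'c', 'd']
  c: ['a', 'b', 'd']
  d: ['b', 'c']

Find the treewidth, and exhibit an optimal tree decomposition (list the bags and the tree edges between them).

Treewidth 2.
Bags: B1 = {b, c, d}  B2 = {a, b, c}
Tree: B1–B2

Each bag holds 3 vertices, so the decomposition has width 2, which upper-bounds the treewidth. Conversely, {b, c, d} is a clique of size 3, and the vertices of any clique must share a bag in every tree decomposition; so some bag has ≥ 3 vertices and tw(G) ≥ 2. Therefore the treewidth is 2.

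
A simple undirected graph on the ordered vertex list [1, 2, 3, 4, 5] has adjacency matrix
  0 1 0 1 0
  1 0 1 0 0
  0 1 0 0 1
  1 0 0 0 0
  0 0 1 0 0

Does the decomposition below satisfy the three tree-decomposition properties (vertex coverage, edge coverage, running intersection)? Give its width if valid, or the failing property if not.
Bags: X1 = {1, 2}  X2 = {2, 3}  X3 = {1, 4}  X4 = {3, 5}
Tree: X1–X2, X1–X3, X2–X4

Yes; width 1.

Vertex coverage: the bags together contain {1, 2, 3, 4, 5}, the full vertex set. Edge coverage: each edge of G has both endpoints in at least one bag. Running intersection: for every vertex, the bags containing it form a connected subtree. All three properties hold, so this is a valid tree decomposition of width max|bag| − 1 = 1, and hence tw(G) ≤ 1.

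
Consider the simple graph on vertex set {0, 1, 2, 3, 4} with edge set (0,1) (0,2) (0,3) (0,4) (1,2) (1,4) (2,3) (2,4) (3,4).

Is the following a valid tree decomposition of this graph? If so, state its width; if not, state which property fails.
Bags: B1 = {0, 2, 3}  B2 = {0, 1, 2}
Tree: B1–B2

No — vertex 4 appears in no bag.

A tree decomposition must satisfy three properties: every vertex lies in some bag; for every edge, both endpoints lie together in some bag; and for every vertex, the bags containing it form a connected subtree. Here vertex 4 appears in no bag, so the decomposition is invalid.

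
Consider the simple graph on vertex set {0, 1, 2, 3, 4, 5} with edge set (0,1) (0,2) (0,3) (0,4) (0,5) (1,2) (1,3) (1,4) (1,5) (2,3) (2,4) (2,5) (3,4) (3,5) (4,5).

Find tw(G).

A width-5 tree decomposition is:
Bags: B1 = {0, 1, 2, 3, 4, 5}
Tree: (single bag)
With just one bag of size 6, the width is 6 − 1 = 5, so tw(G) ≤ 5. Conversely, {0, 1, 2, 3, 4, 5} is a clique of size 6, and the vertices of any clique must share a bag in every tree decomposition; so some bag has ≥ 6 vertices and tw(G) ≥ 5. Therefore the treewidth is 5.

5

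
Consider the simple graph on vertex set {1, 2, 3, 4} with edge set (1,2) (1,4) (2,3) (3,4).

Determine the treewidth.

2

A width-2 tree decomposition is:
Bags: B1 = {1, 2, 4}  B2 = {2, 3, 4}
Tree: B1–B2
Each bag holds 3 vertices, so the decomposition has width 2, which upper-bounds the treewidth. Since 2–1–4–3–2 is a cycle in G, G is not acyclic. Forests are exactly the graphs of treewidth ≤ 1, so tw(G) ≥ 2. The upper and lower bounds meet at 2, so that is the treewidth.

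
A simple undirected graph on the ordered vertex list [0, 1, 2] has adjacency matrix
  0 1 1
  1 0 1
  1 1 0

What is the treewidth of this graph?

A width-2 tree decomposition is:
Bags: B1 = {0, 1, 2}
Tree: (single bag)
A single bag containing all 3 vertices is trivially a valid decomposition of width 2. Conversely, {0, 1, 2} is a clique of size 3, and the vertices of any clique must share a bag in every tree decomposition; so some bag has ≥ 3 vertices and tw(G) ≥ 2. Therefore the treewidth is 2.

2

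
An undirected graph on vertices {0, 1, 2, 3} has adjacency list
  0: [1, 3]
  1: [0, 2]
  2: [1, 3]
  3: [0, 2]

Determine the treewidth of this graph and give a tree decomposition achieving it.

Each bag holds 3 vertices, so the decomposition has width 2, which upper-bounds the treewidth. For the lower bound, G contains the cycle 0–3–2–1–0, so G is not a forest; only forests have treewidth ≤ 1, hence tw(G) ≥ 2. The upper and lower bounds meet at 2, so that is the treewidth.

Treewidth 2.
Bags: B1 = {0, 2, 3}  B2 = {0, 1, 2}
Tree: B1–B2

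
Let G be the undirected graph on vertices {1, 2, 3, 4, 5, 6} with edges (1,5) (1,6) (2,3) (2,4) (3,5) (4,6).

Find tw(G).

2

A width-2 tree decomposition is:
Bags: B1 = {1, 4, 6}  B2 = {1, 4, 5}  B3 = {3, 4, 5}  B4 = {2, 3, 4}
Tree: B1–B2, B2–B3, B3–B4
Every bag has size at most 3, so the width is 3 − 1 = 2 and tw(G) ≤ 2. The edges 4–6–1–5–3–2–4 form a cycle, so G is not a tree and its treewidth is at least 2. The upper and lower bounds meet at 2, so that is the treewidth.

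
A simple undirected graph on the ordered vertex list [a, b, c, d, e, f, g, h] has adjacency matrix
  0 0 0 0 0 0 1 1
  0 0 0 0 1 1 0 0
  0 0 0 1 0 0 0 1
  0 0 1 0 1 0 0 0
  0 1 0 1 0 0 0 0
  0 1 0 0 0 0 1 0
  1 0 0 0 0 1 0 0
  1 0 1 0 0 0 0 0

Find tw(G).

A width-2 tree decomposition is:
Bags: B1 = {c, d, e}  B2 = {b, c, e}  B3 = {b, c, f}  B4 = {c, f, g}  B5 = {a, c, g}  B6 = {a, c, h}
Tree: B1–B2, B2–B3, B3–B4, B4–B5, B5–B6
Each bag holds 3 vertices, so the decomposition has width 2, which upper-bounds the treewidth. The edges c–d–e–b–f–g–a–h–c form a cycle, so G is not a tree and its treewidth is at least 2. Therefore the treewidth is 2.

2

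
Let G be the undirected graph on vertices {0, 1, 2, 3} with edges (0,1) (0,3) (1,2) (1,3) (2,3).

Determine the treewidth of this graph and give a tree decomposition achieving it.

Treewidth 2.
Bags: B1 = {1, 2, 3}  B2 = {0, 1, 3}
Tree: B1–B2

Every bag has size at most 3, so the width is 3 − 1 = 2 and tw(G) ≤ 2. Conversely, {0, 1, 3} is a clique of size 3, and the vertices of any clique must share a bag in every tree decomposition; so some bag has ≥ 3 vertices and tw(G) ≥ 2. Hence tw(G) = 2 exactly.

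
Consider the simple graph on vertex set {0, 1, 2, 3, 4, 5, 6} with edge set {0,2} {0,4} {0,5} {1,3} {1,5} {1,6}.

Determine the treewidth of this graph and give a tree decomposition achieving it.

Each bag holds 2 vertices, so the decomposition has width 1, which upper-bounds the treewidth. Any graph with an edge has treewidth ≥ 1, and G has the edge 2–0. The upper and lower bounds meet at 1, so that is the treewidth.

Treewidth 1.
One such decomposition:
Bags: B1 = {0, 2}  B2 = {0, 4}  B3 = {0, 5}  B4 = {1, 5}  B5 = {1, 6}  B6 = {1, 3}
Tree: B1–B2, B2–B3, B3–B4, B4–B5, B5–B6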